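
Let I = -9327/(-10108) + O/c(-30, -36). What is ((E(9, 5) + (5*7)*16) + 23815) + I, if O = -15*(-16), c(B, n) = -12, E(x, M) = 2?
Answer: 246209883/10108 ≈ 24358.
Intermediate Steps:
O = 240
I = -192833/10108 (I = -9327/(-10108) + 240/(-12) = -9327*(-1/10108) + 240*(-1/12) = 9327/10108 - 20 = -192833/10108 ≈ -19.077)
((E(9, 5) + (5*7)*16) + 23815) + I = ((2 + (5*7)*16) + 23815) - 192833/10108 = ((2 + 35*16) + 23815) - 192833/10108 = ((2 + 560) + 23815) - 192833/10108 = (562 + 23815) - 192833/10108 = 24377 - 192833/10108 = 246209883/10108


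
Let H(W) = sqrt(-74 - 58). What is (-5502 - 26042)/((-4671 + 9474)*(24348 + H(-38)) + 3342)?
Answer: -13973369006/51805128033381 + 12625486*I*sqrt(33)/569856408367191 ≈ -0.00026973 + 1.2727e-7*I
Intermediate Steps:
H(W) = 2*I*sqrt(33) (H(W) = sqrt(-132) = 2*I*sqrt(33))
(-5502 - 26042)/((-4671 + 9474)*(24348 + H(-38)) + 3342) = (-5502 - 26042)/((-4671 + 9474)*(24348 + 2*I*sqrt(33)) + 3342) = -31544/(4803*(24348 + 2*I*sqrt(33)) + 3342) = -31544/((116943444 + 9606*I*sqrt(33)) + 3342) = -31544/(116946786 + 9606*I*sqrt(33))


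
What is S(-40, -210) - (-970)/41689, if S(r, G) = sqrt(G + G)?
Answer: 970/41689 + 2*I*sqrt(105) ≈ 0.023268 + 20.494*I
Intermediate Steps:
S(r, G) = sqrt(2)*sqrt(G) (S(r, G) = sqrt(2*G) = sqrt(2)*sqrt(G))
S(-40, -210) - (-970)/41689 = sqrt(2)*sqrt(-210) - (-970)/41689 = sqrt(2)*(I*sqrt(210)) - (-970)/41689 = 2*I*sqrt(105) - 1*(-970/41689) = 2*I*sqrt(105) + 970/41689 = 970/41689 + 2*I*sqrt(105)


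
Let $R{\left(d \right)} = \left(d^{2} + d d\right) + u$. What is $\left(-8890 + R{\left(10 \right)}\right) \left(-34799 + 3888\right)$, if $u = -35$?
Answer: $269698475$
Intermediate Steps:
$R{\left(d \right)} = -35 + 2 d^{2}$ ($R{\left(d \right)} = \left(d^{2} + d d\right) - 35 = \left(d^{2} + d^{2}\right) - 35 = 2 d^{2} - 35 = -35 + 2 d^{2}$)
$\left(-8890 + R{\left(10 \right)}\right) \left(-34799 + 3888\right) = \left(-8890 - \left(35 - 2 \cdot 10^{2}\right)\right) \left(-34799 + 3888\right) = \left(-8890 + \left(-35 + 2 \cdot 100\right)\right) \left(-30911\right) = \left(-8890 + \left(-35 + 200\right)\right) \left(-30911\right) = \left(-8890 + 165\right) \left(-30911\right) = \left(-8725\right) \left(-30911\right) = 269698475$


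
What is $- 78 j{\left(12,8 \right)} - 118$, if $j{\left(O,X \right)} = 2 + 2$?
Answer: $-430$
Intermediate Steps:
$j{\left(O,X \right)} = 4$
$- 78 j{\left(12,8 \right)} - 118 = \left(-78\right) 4 - 118 = -312 - 118 = -430$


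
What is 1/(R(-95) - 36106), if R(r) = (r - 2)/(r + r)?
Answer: -190/6860043 ≈ -2.7697e-5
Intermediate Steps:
R(r) = (-2 + r)/(2*r) (R(r) = (-2 + r)/((2*r)) = (-2 + r)*(1/(2*r)) = (-2 + r)/(2*r))
1/(R(-95) - 36106) = 1/((1/2)*(-2 - 95)/(-95) - 36106) = 1/((1/2)*(-1/95)*(-97) - 36106) = 1/(97/190 - 36106) = 1/(-6860043/190) = -190/6860043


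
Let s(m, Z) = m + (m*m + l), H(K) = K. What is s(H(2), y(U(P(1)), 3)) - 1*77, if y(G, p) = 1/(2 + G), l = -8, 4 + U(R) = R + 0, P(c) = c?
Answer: -79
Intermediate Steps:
U(R) = -4 + R (U(R) = -4 + (R + 0) = -4 + R)
s(m, Z) = -8 + m + m² (s(m, Z) = m + (m*m - 8) = m + (m² - 8) = m + (-8 + m²) = -8 + m + m²)
s(H(2), y(U(P(1)), 3)) - 1*77 = (-8 + 2 + 2²) - 1*77 = (-8 + 2 + 4) - 77 = -2 - 77 = -79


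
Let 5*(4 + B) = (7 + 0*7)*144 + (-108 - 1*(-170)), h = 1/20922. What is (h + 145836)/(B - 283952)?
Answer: -3051180793/5936450124 ≈ -0.51397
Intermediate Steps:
h = 1/20922 ≈ 4.7797e-5
B = 210 (B = -4 + ((7 + 0*7)*144 + (-108 - 1*(-170)))/5 = -4 + ((7 + 0)*144 + (-108 + 170))/5 = -4 + (7*144 + 62)/5 = -4 + (1008 + 62)/5 = -4 + (⅕)*1070 = -4 + 214 = 210)
(h + 145836)/(B - 283952) = (1/20922 + 145836)/(210 - 283952) = (3051180793/20922)/(-283742) = (3051180793/20922)*(-1/283742) = -3051180793/5936450124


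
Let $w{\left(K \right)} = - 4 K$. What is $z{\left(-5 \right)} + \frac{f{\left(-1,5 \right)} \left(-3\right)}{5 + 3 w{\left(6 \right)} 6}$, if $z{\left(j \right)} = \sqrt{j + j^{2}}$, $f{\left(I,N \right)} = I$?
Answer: $- \frac{3}{427} + 2 \sqrt{5} \approx 4.4651$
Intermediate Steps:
$z{\left(-5 \right)} + \frac{f{\left(-1,5 \right)} \left(-3\right)}{5 + 3 w{\left(6 \right)} 6} = \sqrt{- 5 \left(1 - 5\right)} + \frac{\left(-1\right) \left(-3\right)}{5 + 3 \left(\left(-4\right) 6\right) 6} = \sqrt{\left(-5\right) \left(-4\right)} + \frac{1}{5 + 3 \left(-24\right) 6} \cdot 3 = \sqrt{20} + \frac{1}{5 - 432} \cdot 3 = 2 \sqrt{5} + \frac{1}{5 - 432} \cdot 3 = 2 \sqrt{5} + \frac{1}{-427} \cdot 3 = 2 \sqrt{5} - \frac{3}{427} = - \frac{3}{427} + 2 \sqrt{5}$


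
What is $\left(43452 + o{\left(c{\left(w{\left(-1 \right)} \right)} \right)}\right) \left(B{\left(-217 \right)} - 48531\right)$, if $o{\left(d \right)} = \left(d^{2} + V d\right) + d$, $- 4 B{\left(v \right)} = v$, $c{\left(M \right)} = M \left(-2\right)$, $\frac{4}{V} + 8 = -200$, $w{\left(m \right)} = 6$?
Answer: $- \frac{109866736665}{52} \approx -2.1128 \cdot 10^{9}$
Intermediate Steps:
$V = - \frac{1}{52}$ ($V = \frac{4}{-8 - 200} = \frac{4}{-208} = 4 \left(- \frac{1}{208}\right) = - \frac{1}{52} \approx -0.019231$)
$c{\left(M \right)} = - 2 M$
$B{\left(v \right)} = - \frac{v}{4}$
$o{\left(d \right)} = d^{2} + \frac{51 d}{52}$ ($o{\left(d \right)} = \left(d^{2} - \frac{d}{52}\right) + d = d^{2} + \frac{51 d}{52}$)
$\left(43452 + o{\left(c{\left(w{\left(-1 \right)} \right)} \right)}\right) \left(B{\left(-217 \right)} - 48531\right) = \left(43452 + \frac{\left(-2\right) 6 \left(51 + 52 \left(\left(-2\right) 6\right)\right)}{52}\right) \left(\left(- \frac{1}{4}\right) \left(-217\right) - 48531\right) = \left(43452 + \frac{1}{52} \left(-12\right) \left(51 + 52 \left(-12\right)\right)\right) \left(\frac{217}{4} - 48531\right) = \left(43452 + \frac{1}{52} \left(-12\right) \left(51 - 624\right)\right) \left(- \frac{193907}{4}\right) = \left(43452 + \frac{1}{52} \left(-12\right) \left(-573\right)\right) \left(- \frac{193907}{4}\right) = \left(43452 + \frac{1719}{13}\right) \left(- \frac{193907}{4}\right) = \frac{566595}{13} \left(- \frac{193907}{4}\right) = - \frac{109866736665}{52}$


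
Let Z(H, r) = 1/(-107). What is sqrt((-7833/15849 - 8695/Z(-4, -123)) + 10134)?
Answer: 7*sqrt(59522442178)/1761 ≈ 969.79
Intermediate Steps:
Z(H, r) = -1/107
sqrt((-7833/15849 - 8695/Z(-4, -123)) + 10134) = sqrt((-7833/15849 - 8695/(-1/107)) + 10134) = sqrt((-7833*1/15849 - 8695*(-107)) + 10134) = sqrt((-2611/5283 + 930365) + 10134) = sqrt(4915115684/5283 + 10134) = sqrt(4968653606/5283) = 7*sqrt(59522442178)/1761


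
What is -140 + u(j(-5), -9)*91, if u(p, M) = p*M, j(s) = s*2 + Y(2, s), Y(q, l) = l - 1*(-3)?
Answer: 9688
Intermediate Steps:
Y(q, l) = 3 + l (Y(q, l) = l + 3 = 3 + l)
j(s) = 3 + 3*s (j(s) = s*2 + (3 + s) = 2*s + (3 + s) = 3 + 3*s)
u(p, M) = M*p
-140 + u(j(-5), -9)*91 = -140 - 9*(3 + 3*(-5))*91 = -140 - 9*(3 - 15)*91 = -140 - 9*(-12)*91 = -140 + 108*91 = -140 + 9828 = 9688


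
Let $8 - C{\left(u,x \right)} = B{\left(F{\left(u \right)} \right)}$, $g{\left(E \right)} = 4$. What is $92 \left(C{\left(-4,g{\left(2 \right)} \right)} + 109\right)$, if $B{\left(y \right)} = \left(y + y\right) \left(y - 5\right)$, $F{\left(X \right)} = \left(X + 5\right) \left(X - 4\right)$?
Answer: $-8372$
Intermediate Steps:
$F{\left(X \right)} = \left(-4 + X\right) \left(5 + X\right)$ ($F{\left(X \right)} = \left(5 + X\right) \left(-4 + X\right) = \left(-4 + X\right) \left(5 + X\right)$)
$B{\left(y \right)} = 2 y \left(-5 + y\right)$
$C{\left(u,x \right)} = 8 - 2 \left(-25 + u + u^{2}\right) \left(-20 + u + u^{2}\right)$ ($C{\left(u,x \right)} = 8 - 2 \left(-20 + u + u^{2}\right) \left(-5 + \left(-20 + u + u^{2}\right)\right) = 8 - 2 \left(-20 + u + u^{2}\right) \left(-25 + u + u^{2}\right) = 8 - 2 \left(-25 + u + u^{2}\right) \left(-20 + u + u^{2}\right)$)
$92 \left(C{\left(-4,g{\left(2 \right)} \right)} + 109\right) = 92 \left(\left(8 - 2 \left(-25 - 4 + \left(-4\right)^{2}\right) \left(-20 - 4 + \left(-4\right)^{2}\right)\right) + 109\right) = 92 \left(\left(8 - 2 \left(-25 - 4 + 16\right) \left(-20 - 4 + 16\right)\right) + 109\right) = 92 \left(\left(8 - \left(-26\right) \left(-8\right)\right) + 109\right) = 92 \left(\left(8 - 208\right) + 109\right) = 92 \left(-200 + 109\right) = 92 \left(-91\right) = -8372$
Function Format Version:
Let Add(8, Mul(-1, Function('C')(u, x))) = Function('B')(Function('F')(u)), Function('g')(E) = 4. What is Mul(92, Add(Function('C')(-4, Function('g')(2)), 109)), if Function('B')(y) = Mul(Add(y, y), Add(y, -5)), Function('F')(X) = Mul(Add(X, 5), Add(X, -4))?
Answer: -8372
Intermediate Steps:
Function('F')(X) = Mul(Add(-4, X), Add(5, X)) (Function('F')(X) = Mul(Add(5, X), Add(-4, X)) = Mul(Add(-4, X), Add(5, X)))
Function('B')(y) = Mul(2, y, Add(-5, y)) (Function('B')(y) = Mul(Mul(2, y), Add(-5, y)) = Mul(2, y, Add(-5, y)))
Function('C')(u, x) = Add(8, Mul(-2, Add(-25, u, Pow(u, 2)), Add(-20, u, Pow(u, 2)))) (Function('C')(u, x) = Add(8, Mul(-1, Mul(2, Add(-20, u, Pow(u, 2)), Add(-5, Add(-20, u, Pow(u, 2)))))) = Add(8, Mul(-1, Mul(2, Add(-20, u, Pow(u, 2)), Add(-25, u, Pow(u, 2))))) = Add(8, Mul(-1, Mul(2, Add(-25, u, Pow(u, 2)), Add(-20, u, Pow(u, 2))))) = Add(8, Mul(-2, Add(-25, u, Pow(u, 2)), Add(-20, u, Pow(u, 2)))))
Mul(92, Add(Function('C')(-4, Function('g')(2)), 109)) = Mul(92, Add(Add(8, Mul(-2, Add(-25, -4, Pow(-4, 2)), Add(-20, -4, Pow(-4, 2)))), 109)) = Mul(92, Add(Add(8, Mul(-2, Add(-25, -4, 16), Add(-20, -4, 16))), 109)) = Mul(92, Add(Add(8, Mul(-2, -13, -8)), 109)) = Mul(92, Add(Add(8, -208), 109)) = Mul(92, Add(-200, 109)) = Mul(92, -91) = -8372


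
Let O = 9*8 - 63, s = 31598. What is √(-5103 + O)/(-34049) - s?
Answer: -31598 - 3*I*√566/34049 ≈ -31598.0 - 0.0020962*I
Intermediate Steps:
O = 9 (O = 72 - 63 = 9)
√(-5103 + O)/(-34049) - s = √(-5103 + 9)/(-34049) - 1*31598 = √(-5094)*(-1/34049) - 31598 = (3*I*√566)*(-1/34049) - 31598 = -3*I*√566/34049 - 31598 = -31598 - 3*I*√566/34049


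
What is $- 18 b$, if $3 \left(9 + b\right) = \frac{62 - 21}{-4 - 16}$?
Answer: $\frac{1743}{10} \approx 174.3$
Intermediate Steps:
$b = - \frac{581}{60}$ ($b = -9 + \frac{\left(62 - 21\right) \frac{1}{-4 - 16}}{3} = -9 + \frac{41 \frac{1}{-20}}{3} = -9 + \frac{41 \left(- \frac{1}{20}\right)}{3} = -9 + \frac{1}{3} \left(- \frac{41}{20}\right) = -9 - \frac{41}{60} = - \frac{581}{60} \approx -9.6833$)
$- 18 b = \left(-18\right) \left(- \frac{581}{60}\right) = \frac{1743}{10}$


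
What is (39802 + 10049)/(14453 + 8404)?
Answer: 16617/7619 ≈ 2.1810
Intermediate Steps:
(39802 + 10049)/(14453 + 8404) = 49851/22857 = 49851*(1/22857) = 16617/7619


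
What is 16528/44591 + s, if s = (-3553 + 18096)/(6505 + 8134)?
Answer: 890440305/652767649 ≈ 1.3641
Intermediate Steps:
s = 14543/14639 ≈ 0.99344
16528/44591 + s = 16528/44591 + 14543/14639 = 890440305/652767649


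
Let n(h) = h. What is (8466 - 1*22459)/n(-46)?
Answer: 13993/46 ≈ 304.20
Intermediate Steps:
(8466 - 1*22459)/n(-46) = (8466 - 1*22459)/(-46) = (8466 - 22459)*(-1/46) = -13993*(-1/46) = 13993/46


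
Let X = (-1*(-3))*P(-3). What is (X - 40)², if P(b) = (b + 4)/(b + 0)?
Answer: 1681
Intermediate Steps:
P(b) = (4 + b)/b
X = -1 (X = (-1*(-3))*((4 - 3)/(-3)) = 3*(-⅓*1) = 3*(-⅓) = -1)
(X - 40)² = (-1 - 40)² = (-41)² = 1681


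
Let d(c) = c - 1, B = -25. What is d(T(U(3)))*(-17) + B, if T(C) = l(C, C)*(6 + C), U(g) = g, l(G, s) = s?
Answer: -467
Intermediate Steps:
T(C) = C*(6 + C)
d(c) = -1 + c
d(T(U(3)))*(-17) + B = (-1 + 3*(6 + 3))*(-17) - 25 = (-1 + 3*9)*(-17) - 25 = (-1 + 27)*(-17) - 25 = 26*(-17) - 25 = -442 - 25 = -467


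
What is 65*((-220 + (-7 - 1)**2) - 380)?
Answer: -34840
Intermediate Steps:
65*((-220 + (-7 - 1)**2) - 380) = 65*((-220 + (-8)**2) - 380) = 65*((-220 + 64) - 380) = 65*(-156 - 380) = 65*(-536) = -34840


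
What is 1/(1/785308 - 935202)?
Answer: -785308/734421612215 ≈ -1.0693e-6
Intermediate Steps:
1/(1/785308 - 935202) = 1/(-734421612215/785308) = -785308/734421612215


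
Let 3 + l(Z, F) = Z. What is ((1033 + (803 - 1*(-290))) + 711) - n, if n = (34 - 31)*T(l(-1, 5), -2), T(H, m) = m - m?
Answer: 2837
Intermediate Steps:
l(Z, F) = -3 + Z
T(H, m) = 0
n = 0 (n = (34 - 31)*0 = 3*0 = 0)
((1033 + (803 - 1*(-290))) + 711) - n = ((1033 + (803 - 1*(-290))) + 711) - 1*0 = ((1033 + (803 + 290)) + 711) + 0 = ((1033 + 1093) + 711) + 0 = (2126 + 711) + 0 = 2837 + 0 = 2837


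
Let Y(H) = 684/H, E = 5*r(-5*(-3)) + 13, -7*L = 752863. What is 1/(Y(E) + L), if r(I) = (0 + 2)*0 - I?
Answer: -217/23341147 ≈ -9.2969e-6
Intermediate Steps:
L = -752863/7 (L = -⅐*752863 = -752863/7 ≈ -1.0755e+5)
r(I) = -I (r(I) = 2*0 - I = 0 - I = -I)
E = -62 (E = 5*(-(-5)*(-3)) + 13 = 5*(-1*15) + 13 = 5*(-15) + 13 = -75 + 13 = -62)
1/(Y(E) + L) = 1/(684/(-62) - 752863/7) = 1/(684*(-1/62) - 752863/7) = 1/(-342/31 - 752863/7) = 1/(-23341147/217) = -217/23341147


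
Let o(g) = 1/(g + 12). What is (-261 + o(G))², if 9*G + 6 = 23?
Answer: 1063803456/15625 ≈ 68083.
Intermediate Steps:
G = 17/9 (G = -⅔ + (⅑)*23 = -⅔ + 23/9 = 17/9 ≈ 1.8889)
o(g) = 1/(12 + g)
(-261 + o(G))² = (-261 + 1/(12 + 17/9))² = (-261 + 1/(125/9))² = (-261 + 9/125)² = (-32616/125)² = 1063803456/15625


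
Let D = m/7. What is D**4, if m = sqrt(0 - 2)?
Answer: 4/2401 ≈ 0.0016660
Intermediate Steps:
m = I*sqrt(2) (m = sqrt(-2) = I*sqrt(2) ≈ 1.4142*I)
D = I*sqrt(2)/7 (D = (I*sqrt(2))/7 = (I*sqrt(2))*(1/7) = I*sqrt(2)/7 ≈ 0.20203*I)
D**4 = (I*sqrt(2)/7)**4 = 4/2401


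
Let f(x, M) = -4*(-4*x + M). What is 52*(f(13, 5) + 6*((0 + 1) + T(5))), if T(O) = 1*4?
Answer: 11336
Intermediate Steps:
T(O) = 4
f(x, M) = -4*M + 16*x (f(x, M) = -4*(M - 4*x) = -4*M + 16*x)
52*(f(13, 5) + 6*((0 + 1) + T(5))) = 52*((-4*5 + 16*13) + 6*((0 + 1) + 4)) = 52*((-20 + 208) + 6*(1 + 4)) = 52*(188 + 6*5) = 52*(188 + 30) = 52*218 = 11336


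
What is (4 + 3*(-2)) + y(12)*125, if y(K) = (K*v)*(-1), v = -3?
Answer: 4498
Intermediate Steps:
y(K) = 3*K (y(K) = (K*(-3))*(-1) = -3*K*(-1) = 3*K)
(4 + 3*(-2)) + y(12)*125 = (4 + 3*(-2)) + (3*12)*125 = (4 - 6) + 36*125 = -2 + 4500 = 4498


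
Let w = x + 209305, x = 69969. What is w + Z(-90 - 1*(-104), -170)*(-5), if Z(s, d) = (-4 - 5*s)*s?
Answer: 284454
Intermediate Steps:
Z(s, d) = s*(-4 - 5*s)
w = 279274 (w = 69969 + 209305 = 279274)
w + Z(-90 - 1*(-104), -170)*(-5) = 279274 - (-90 - 1*(-104))*(4 + 5*(-90 - 1*(-104)))*(-5) = 279274 - (-90 + 104)*(4 + 5*(-90 + 104))*(-5) = 279274 - 1*14*(4 + 5*14)*(-5) = 279274 - 1*14*(4 + 70)*(-5) = 279274 - 1*14*74*(-5) = 279274 - 1036*(-5) = 279274 + 5180 = 284454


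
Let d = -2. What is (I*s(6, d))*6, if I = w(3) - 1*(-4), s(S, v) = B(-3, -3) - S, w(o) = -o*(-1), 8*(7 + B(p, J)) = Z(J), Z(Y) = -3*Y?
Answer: -1995/4 ≈ -498.75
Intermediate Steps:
B(p, J) = -7 - 3*J/8 (B(p, J) = -7 + (-3*J)/8 = -7 - 3*J/8)
w(o) = o
s(S, v) = -47/8 - S (s(S, v) = (-7 - 3/8*(-3)) - S = (-7 + 9/8) - S = -47/8 - S)
I = 7 (I = 3 - 1*(-4) = 3 + 4 = 7)
(I*s(6, d))*6 = (7*(-47/8 - 1*6))*6 = (7*(-47/8 - 6))*6 = (7*(-95/8))*6 = -665/8*6 = -1995/4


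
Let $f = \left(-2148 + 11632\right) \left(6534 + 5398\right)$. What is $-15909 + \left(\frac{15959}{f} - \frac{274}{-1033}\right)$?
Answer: $- \frac{1859690825530977}{116897469904} \approx -15909.0$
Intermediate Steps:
$f = 113163088$ ($f = 9484 \cdot 11932 = 113163088$)
$-15909 + \left(\frac{15959}{f} - \frac{274}{-1033}\right) = -15909 + \left(\frac{15959}{113163088} - \frac{274}{-1033}\right) = -15909 + \left(15959 \cdot \frac{1}{113163088} - - \frac{274}{1033}\right) = -15909 + \left(\frac{15959}{113163088} + \frac{274}{1033}\right) = -15909 + \frac{31023171759}{116897469904} = - \frac{1859690825530977}{116897469904}$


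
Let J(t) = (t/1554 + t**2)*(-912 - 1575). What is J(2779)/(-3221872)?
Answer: 1421296541071/238418528 ≈ 5961.4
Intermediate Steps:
J(t) = -2487*t**2 - 829*t/518 (J(t) = (t*(1/1554) + t**2)*(-2487) = (t/1554 + t**2)*(-2487) = (t**2 + t/1554)*(-2487) = -2487*t**2 - 829*t/518)
J(2779)/(-3221872) = -829/518*2779*(1 + 1554*2779)/(-3221872) = -829/518*2779*(1 + 4318566)*(-1/3221872) = -829/518*2779*4318567*(-1/3221872) = -1421296541071/74*(-1/3221872) = 1421296541071/238418528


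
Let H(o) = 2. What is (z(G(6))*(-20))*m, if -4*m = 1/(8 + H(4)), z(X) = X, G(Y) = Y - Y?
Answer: 0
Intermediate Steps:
G(Y) = 0
m = -1/40 (m = -1/(4*(8 + 2)) = -1/4/10 = -1/4*1/10 = -1/40 ≈ -0.025000)
(z(G(6))*(-20))*m = (0*(-20))*(-1/40) = 0*(-1/40) = 0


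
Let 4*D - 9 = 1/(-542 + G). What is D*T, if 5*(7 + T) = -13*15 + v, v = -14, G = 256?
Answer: -156953/1430 ≈ -109.76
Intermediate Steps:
D = 2573/1144 (D = 9/4 + 1/(4*(-542 + 256)) = 9/4 + (¼)/(-286) = 9/4 + (¼)*(-1/286) = 9/4 - 1/1144 = 2573/1144 ≈ 2.2491)
T = -244/5 (T = -7 + (-13*15 - 14)/5 = -7 + (-195 - 14)/5 = -7 + (⅕)*(-209) = -7 - 209/5 = -244/5 ≈ -48.800)
D*T = (2573/1144)*(-244/5) = -156953/1430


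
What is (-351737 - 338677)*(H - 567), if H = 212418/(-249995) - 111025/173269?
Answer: 17001410699956604628/43316383655 ≈ 3.9249e+8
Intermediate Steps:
H = -64561149317/43316383655 (H = 212418*(-1/249995) - 111025*1/173269 = -212418/249995 - 111025/173269 = -64561149317/43316383655 ≈ -1.4905)
(-351737 - 338677)*(H - 567) = (-351737 - 338677)*(-64561149317/43316383655 - 567) = -690414*(-24624950681702/43316383655) = 17001410699956604628/43316383655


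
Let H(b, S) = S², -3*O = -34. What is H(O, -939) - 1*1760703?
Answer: -878982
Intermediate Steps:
O = 34/3 (O = -⅓*(-34) = 34/3 ≈ 11.333)
H(O, -939) - 1*1760703 = (-939)² - 1*1760703 = 881721 - 1760703 = -878982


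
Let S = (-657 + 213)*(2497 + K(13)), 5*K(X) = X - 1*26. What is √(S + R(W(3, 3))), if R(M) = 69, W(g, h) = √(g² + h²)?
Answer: 3*I*√3076235/5 ≈ 1052.4*I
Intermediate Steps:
K(X) = -26/5 + X/5 (K(X) = (X - 1*26)/5 = (X - 26)/5 = (-26 + X)/5 = -26/5 + X/5)
S = -5537568/5 (S = (-657 + 213)*(2497 + (-26/5 + (⅕)*13)) = -444*(2497 + (-26/5 + 13/5)) = -444*(2497 - 13/5) = -444*12472/5 = -5537568/5 ≈ -1.1075e+6)
√(S + R(W(3, 3))) = √(-5537568/5 + 69) = √(-5537223/5) = 3*I*√3076235/5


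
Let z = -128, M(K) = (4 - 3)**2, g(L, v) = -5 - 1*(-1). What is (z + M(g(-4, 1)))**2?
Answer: 16129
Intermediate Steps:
g(L, v) = -4 (g(L, v) = -5 + 1 = -4)
M(K) = 1 (M(K) = 1**2 = 1)
(z + M(g(-4, 1)))**2 = (-128 + 1)**2 = (-127)**2 = 16129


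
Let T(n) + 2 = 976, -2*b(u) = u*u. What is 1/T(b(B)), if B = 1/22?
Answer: 1/974 ≈ 0.0010267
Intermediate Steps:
B = 1/22 ≈ 0.045455
b(u) = -u**2/2 (b(u) = -u*u/2 = -u**2/2)
T(n) = 974 (T(n) = -2 + 976 = 974)
1/T(b(B)) = 1/974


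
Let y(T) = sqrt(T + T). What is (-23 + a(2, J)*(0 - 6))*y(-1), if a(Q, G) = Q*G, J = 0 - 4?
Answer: 25*I*sqrt(2) ≈ 35.355*I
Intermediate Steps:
J = -4
a(Q, G) = G*Q
y(T) = sqrt(2)*sqrt(T) (y(T) = sqrt(2*T) = sqrt(2)*sqrt(T))
(-23 + a(2, J)*(0 - 6))*y(-1) = (-23 + (-4*2)*(0 - 6))*(sqrt(2)*sqrt(-1)) = (-23 - 8*(-6))*(sqrt(2)*I) = (-23 + 48)*(I*sqrt(2)) = 25*(I*sqrt(2)) = 25*I*sqrt(2)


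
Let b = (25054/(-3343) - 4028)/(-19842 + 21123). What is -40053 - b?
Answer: -57169598547/1427461 ≈ -40050.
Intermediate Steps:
b = -4496886/1427461 (b = (25054*(-1/3343) - 4028)/1281 = (-25054/3343 - 4028)*(1/1281) = -13490658/3343*1/1281 = -4496886/1427461 ≈ -3.1503)
-40053 - b = -40053 - 1*(-4496886/1427461) = -40053 + 4496886/1427461 = -57169598547/1427461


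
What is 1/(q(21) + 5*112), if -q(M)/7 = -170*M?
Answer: 1/25550 ≈ 3.9139e-5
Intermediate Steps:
q(M) = 1190*M (q(M) = -(-1190)*M = 1190*M)
1/(q(21) + 5*112) = 1/(1190*21 + 5*112) = 1/(24990 + 560) = 1/25550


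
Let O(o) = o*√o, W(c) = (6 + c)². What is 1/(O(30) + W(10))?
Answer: 32/4817 - 15*√30/19268 ≈ 0.0023792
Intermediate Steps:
O(o) = o^(3/2)
1/(O(30) + W(10)) = 1/(30^(3/2) + (6 + 10)²) = 1/(30*√30 + 16²) = 1/(30*√30 + 256) = 1/(256 + 30*√30)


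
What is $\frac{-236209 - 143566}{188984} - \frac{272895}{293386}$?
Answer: $- \frac{81496728415}{27722629912} \approx -2.9397$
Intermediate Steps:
$\frac{-236209 - 143566}{188984} - \frac{272895}{293386} = \left(-236209 - 143566\right) \frac{1}{188984} - \frac{272895}{293386} = \left(-379775\right) \frac{1}{188984} - \frac{272895}{293386} = - \frac{379775}{188984} - \frac{272895}{293386} = - \frac{81496728415}{27722629912}$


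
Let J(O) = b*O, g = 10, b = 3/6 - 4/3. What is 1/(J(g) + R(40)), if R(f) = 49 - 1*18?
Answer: 3/68 ≈ 0.044118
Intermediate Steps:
b = -⅚ (b = 3*(⅙) - 4*⅓ = ½ - 4/3 = -⅚ ≈ -0.83333)
R(f) = 31 (R(f) = 49 - 18 = 31)
J(O) = -5*O/6
1/(J(g) + R(40)) = 1/(-⅚*10 + 31) = 1/(-25/3 + 31) = 1/(68/3) = 3/68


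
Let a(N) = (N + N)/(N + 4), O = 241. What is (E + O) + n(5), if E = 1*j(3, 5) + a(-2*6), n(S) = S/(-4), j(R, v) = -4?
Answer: 955/4 ≈ 238.75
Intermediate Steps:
a(N) = 2*N/(4 + N) (a(N) = (2*N)/(4 + N) = 2*N/(4 + N))
n(S) = -S/4 (n(S) = S*(-1/4) = -S/4)
E = -1 (E = 1*(-4) + 2*(-2*6)/(4 - 2*6) = -4 + 2*(-12)/(4 - 12) = -4 + 2*(-12)/(-8) = -4 + 2*(-12)*(-1/8) = -4 + 3 = -1)
(E + O) + n(5) = (-1 + 241) - 1/4*5 = 240 - 5/4 = 955/4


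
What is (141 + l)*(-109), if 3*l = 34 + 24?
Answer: -52429/3 ≈ -17476.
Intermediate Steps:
l = 58/3 (l = (34 + 24)/3 = (⅓)*58 = 58/3 ≈ 19.333)
(141 + l)*(-109) = (141 + 58/3)*(-109) = (481/3)*(-109) = -52429/3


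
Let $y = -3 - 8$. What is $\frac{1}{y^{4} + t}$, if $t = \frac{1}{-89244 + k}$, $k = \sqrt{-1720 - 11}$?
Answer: $\frac{116608145832903}{1707259861832911420} + \frac{i \sqrt{1731}}{1707259861832911420} \approx 6.8301 \cdot 10^{-5} + 2.437 \cdot 10^{-17} i$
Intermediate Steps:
$k = i \sqrt{1731}$ ($k = \sqrt{-1731} = i \sqrt{1731} \approx 41.605 i$)
$t = \frac{1}{-89244 + i \sqrt{1731}} \approx -1.1205 \cdot 10^{-5} - 5.22 \cdot 10^{-9} i$
$y = -11$ ($y = -3 - 8 = -11$)
$\frac{1}{y^{4} + t} = \frac{1}{\left(-11\right)^{4} - \left(\frac{29748}{2654831089} + \frac{i \sqrt{1731}}{7964493267}\right)} = \frac{1}{14641 - \left(\frac{29748}{2654831089} + \frac{i \sqrt{1731}}{7964493267}\right)} = \frac{1}{\frac{38869381944301}{2654831089} - \frac{i \sqrt{1731}}{7964493267}}$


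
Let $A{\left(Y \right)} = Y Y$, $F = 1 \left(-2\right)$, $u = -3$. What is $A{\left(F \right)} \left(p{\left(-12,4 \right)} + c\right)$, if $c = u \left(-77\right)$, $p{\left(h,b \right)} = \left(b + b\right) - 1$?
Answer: $952$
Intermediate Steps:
$p{\left(h,b \right)} = -1 + 2 b$ ($p{\left(h,b \right)} = 2 b - 1 = -1 + 2 b$)
$F = -2$
$A{\left(Y \right)} = Y^{2}$
$c = 231$ ($c = \left(-3\right) \left(-77\right) = 231$)
$A{\left(F \right)} \left(p{\left(-12,4 \right)} + c\right) = \left(-2\right)^{2} \left(\left(-1 + 2 \cdot 4\right) + 231\right) = 4 \left(\left(-1 + 8\right) + 231\right) = 4 \left(7 + 231\right) = 4 \cdot 238 = 952$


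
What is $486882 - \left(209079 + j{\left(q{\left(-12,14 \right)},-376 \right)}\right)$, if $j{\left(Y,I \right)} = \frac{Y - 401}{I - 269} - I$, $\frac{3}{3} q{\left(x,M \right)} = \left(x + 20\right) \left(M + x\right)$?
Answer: $\frac{35788006}{129} \approx 2.7743 \cdot 10^{5}$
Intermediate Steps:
$q{\left(x,M \right)} = \left(20 + x\right) \left(M + x\right)$ ($q{\left(x,M \right)} = \left(x + 20\right) \left(M + x\right) = \left(20 + x\right) \left(M + x\right)$)
$j{\left(Y,I \right)} = - I + \frac{-401 + Y}{-269 + I}$ ($j{\left(Y,I \right)} = \frac{-401 + Y}{-269 + I} - I = - I + \frac{-401 + Y}{-269 + I}$)
$486882 - \left(209079 + j{\left(q{\left(-12,14 \right)},-376 \right)}\right) = 486882 - \left(209079 + \frac{-401 + \left(\left(-12\right)^{2} + 20 \cdot 14 + 20 \left(-12\right) + 14 \left(-12\right)\right) - \left(-376\right)^{2} + 269 \left(-376\right)}{-269 - 376}\right) = 486882 - \left(209079 + \frac{-401 + \left(144 + 280 - 240 - 168\right) - 141376 - 101144}{-645}\right) = 486882 - \left(209079 - \frac{-401 + 16 - 141376 - 101144}{645}\right) = 486882 - \left(209079 - - \frac{48581}{129}\right) = 486882 - \left(209079 + \frac{48581}{129}\right) = 486882 - \frac{27019772}{129} = \frac{35788006}{129}$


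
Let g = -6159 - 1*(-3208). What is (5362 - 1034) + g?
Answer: 1377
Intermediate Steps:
g = -2951 (g = -6159 + 3208 = -2951)
(5362 - 1034) + g = (5362 - 1034) - 2951 = 4328 - 2951 = 1377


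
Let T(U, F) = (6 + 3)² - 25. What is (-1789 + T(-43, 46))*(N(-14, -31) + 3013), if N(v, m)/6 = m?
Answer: -4899191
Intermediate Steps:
N(v, m) = 6*m
T(U, F) = 56 (T(U, F) = 9² - 25 = 81 - 25 = 56)
(-1789 + T(-43, 46))*(N(-14, -31) + 3013) = (-1789 + 56)*(6*(-31) + 3013) = -1733*(-186 + 3013) = -1733*2827 = -4899191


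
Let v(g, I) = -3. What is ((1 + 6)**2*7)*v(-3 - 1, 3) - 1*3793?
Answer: -4822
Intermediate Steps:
((1 + 6)**2*7)*v(-3 - 1, 3) - 1*3793 = ((1 + 6)**2*7)*(-3) - 1*3793 = (7**2*7)*(-3) - 3793 = (49*7)*(-3) - 3793 = 343*(-3) - 3793 = -1029 - 3793 = -4822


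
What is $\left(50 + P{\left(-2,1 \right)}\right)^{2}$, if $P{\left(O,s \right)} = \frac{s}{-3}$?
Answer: $\frac{22201}{9} \approx 2466.8$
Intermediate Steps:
$P{\left(O,s \right)} = - \frac{s}{3}$ ($P{\left(O,s \right)} = s \left(- \frac{1}{3}\right) = - \frac{s}{3}$)
$\left(50 + P{\left(-2,1 \right)}\right)^{2} = \left(50 - \frac{1}{3}\right)^{2} = \left(\frac{149}{3}\right)^{2} = \frac{22201}{9}$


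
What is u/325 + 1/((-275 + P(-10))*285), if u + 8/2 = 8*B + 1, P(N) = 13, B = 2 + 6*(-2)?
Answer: -1239587/4853550 ≈ -0.25540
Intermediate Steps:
B = -10 (B = 2 - 12 = -10)
u = -83 (u = -4 + (8*(-10) + 1) = -4 + (-80 + 1) = -4 - 79 = -83)
u/325 + 1/((-275 + P(-10))*285) = -83/325 + 1/((-275 + 13)*285) = -83*1/325 + (1/285)/(-262) = -83/325 - 1/262*1/285 = -83/325 - 1/74670 = -1239587/4853550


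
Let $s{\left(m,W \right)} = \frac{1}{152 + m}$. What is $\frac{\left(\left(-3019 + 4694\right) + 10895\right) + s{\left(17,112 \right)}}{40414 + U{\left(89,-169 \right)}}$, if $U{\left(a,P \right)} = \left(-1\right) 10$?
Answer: $\frac{2124331}{6828276} \approx 0.31111$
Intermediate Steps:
$U{\left(a,P \right)} = -10$
$\frac{\left(\left(-3019 + 4694\right) + 10895\right) + s{\left(17,112 \right)}}{40414 + U{\left(89,-169 \right)}} = \frac{\left(\left(-3019 + 4694\right) + 10895\right) + \frac{1}{152 + 17}}{40414 - 10} = \frac{\left(1675 + 10895\right) + \frac{1}{169}}{40404} = \left(12570 + \frac{1}{169}\right) \frac{1}{40404} = \frac{2124331}{169} \cdot \frac{1}{40404} = \frac{2124331}{6828276}$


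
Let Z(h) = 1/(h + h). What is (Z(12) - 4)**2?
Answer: 9025/576 ≈ 15.668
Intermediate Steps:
Z(h) = 1/(2*h)
(Z(12) - 4)**2 = ((1/2)/12 - 4)**2 = ((1/2)*(1/12) - 4)**2 = (1/24 - 4)**2 = (-95/24)**2 = 9025/576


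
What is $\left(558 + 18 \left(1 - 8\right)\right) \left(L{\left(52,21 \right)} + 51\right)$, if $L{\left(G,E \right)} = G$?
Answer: $44496$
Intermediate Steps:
$\left(558 + 18 \left(1 - 8\right)\right) \left(L{\left(52,21 \right)} + 51\right) = \left(558 + 18 \left(1 - 8\right)\right) \left(52 + 51\right) = \left(558 + 18 \left(-7\right)\right) 103 = \left(558 - 126\right) 103 = 432 \cdot 103 = 44496$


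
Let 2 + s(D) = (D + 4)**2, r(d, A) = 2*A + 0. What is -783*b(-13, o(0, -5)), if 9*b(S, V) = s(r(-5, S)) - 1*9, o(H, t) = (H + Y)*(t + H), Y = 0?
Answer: -41151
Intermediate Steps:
r(d, A) = 2*A
s(D) = -2 + (4 + D)**2 (s(D) = -2 + (D + 4)**2 = -2 + (4 + D)**2)
o(H, t) = H*(H + t) (o(H, t) = (H + 0)*(t + H) = H*(H + t))
b(S, V) = -11/9 + (4 + 2*S)**2/9 (b(S, V) = ((-2 + (4 + 2*S)**2) - 1*9)/9 = ((-2 + (4 + 2*S)**2) - 9)/9 = (-11 + (4 + 2*S)**2)/9 = -11/9 + (4 + 2*S)**2/9)
-783*b(-13, o(0, -5)) = -783*(-11/9 + 4*(2 - 13)**2/9) = -783*(-11/9 + (4/9)*(-11)**2) = -783*(-11/9 + (4/9)*121) = -783*(-11/9 + 484/9) = -783*473/9 = -41151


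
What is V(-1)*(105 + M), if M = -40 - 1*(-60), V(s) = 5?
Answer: 625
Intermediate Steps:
M = 20 (M = -40 + 60 = 20)
V(-1)*(105 + M) = 5*(105 + 20) = 5*125 = 625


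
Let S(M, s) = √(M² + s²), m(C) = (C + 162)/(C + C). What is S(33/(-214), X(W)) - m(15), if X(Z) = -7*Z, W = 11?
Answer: -59/10 + 11*√2244013/214 ≈ 71.100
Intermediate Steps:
m(C) = (162 + C)/(2*C) (m(C) = (162 + C)/((2*C)) = (162 + C)*(1/(2*C)) = (162 + C)/(2*C))
S(33/(-214), X(W)) - m(15) = √((33/(-214))² + (-7*11)²) - (162 + 15)/(2*15) = √((33*(-1/214))² + (-77)²) - 177/(2*15) = √((-33/214)² + 5929) - 1*59/10 = √(1089/45796 + 5929) - 59/10 = √(271525573/45796) - 59/10 = 11*√2244013/214 - 59/10 = -59/10 + 11*√2244013/214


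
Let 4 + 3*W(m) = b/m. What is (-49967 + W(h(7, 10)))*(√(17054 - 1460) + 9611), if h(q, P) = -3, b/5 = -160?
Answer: -4314522065/9 - 448915*√15594/9 ≈ -4.8562e+8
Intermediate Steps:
b = -800 (b = 5*(-160) = -800)
W(m) = -4/3 - 800/(3*m) (W(m) = -4/3 + (-800/m)/3 = -4/3 - 800/(3*m))
(-49967 + W(h(7, 10)))*(√(17054 - 1460) + 9611) = (-49967 + (4/3)*(-200 - 1*(-3))/(-3))*(√(17054 - 1460) + 9611) = (-49967 + (4/3)*(-⅓)*(-200 + 3))*(√15594 + 9611) = (-49967 + (4/3)*(-⅓)*(-197))*(9611 + √15594) = (-49967 + 788/9)*(9611 + √15594) = -448915*(9611 + √15594)/9 = -4314522065/9 - 448915*√15594/9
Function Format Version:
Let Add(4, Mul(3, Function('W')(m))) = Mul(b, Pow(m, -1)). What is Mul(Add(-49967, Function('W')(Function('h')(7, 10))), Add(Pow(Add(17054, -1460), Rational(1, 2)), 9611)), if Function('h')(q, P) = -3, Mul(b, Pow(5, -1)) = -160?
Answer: Add(Rational(-4314522065, 9), Mul(Rational(-448915, 9), Pow(15594, Rational(1, 2)))) ≈ -4.8562e+8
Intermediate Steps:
b = -800 (b = Mul(5, -160) = -800)
Function('W')(m) = Add(Rational(-4, 3), Mul(Rational(-800, 3), Pow(m, -1))) (Function('W')(m) = Add(Rational(-4, 3), Mul(Rational(1, 3), Mul(-800, Pow(m, -1)))) = Add(Rational(-4, 3), Mul(Rational(-800, 3), Pow(m, -1))))
Mul(Add(-49967, Function('W')(Function('h')(7, 10))), Add(Pow(Add(17054, -1460), Rational(1, 2)), 9611)) = Mul(Add(-49967, Mul(Rational(4, 3), Pow(-3, -1), Add(-200, Mul(-1, -3)))), Add(Pow(Add(17054, -1460), Rational(1, 2)), 9611)) = Mul(Add(-49967, Mul(Rational(4, 3), Rational(-1, 3), Add(-200, 3))), Add(Pow(15594, Rational(1, 2)), 9611)) = Mul(Add(-49967, Mul(Rational(4, 3), Rational(-1, 3), -197)), Add(9611, Pow(15594, Rational(1, 2)))) = Mul(Add(-49967, Rational(788, 9)), Add(9611, Pow(15594, Rational(1, 2)))) = Mul(Rational(-448915, 9), Add(9611, Pow(15594, Rational(1, 2)))) = Add(Rational(-4314522065, 9), Mul(Rational(-448915, 9), Pow(15594, Rational(1, 2))))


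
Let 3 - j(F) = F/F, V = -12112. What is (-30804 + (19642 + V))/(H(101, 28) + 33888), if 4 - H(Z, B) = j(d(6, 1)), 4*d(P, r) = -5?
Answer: -11637/16945 ≈ -0.68675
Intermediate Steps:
d(P, r) = -5/4 (d(P, r) = (1/4)*(-5) = -5/4)
j(F) = 2 (j(F) = 3 - F/F = 3 - 1*1 = 3 - 1 = 2)
H(Z, B) = 2 (H(Z, B) = 4 - 1*2 = 4 - 2 = 2)
(-30804 + (19642 + V))/(H(101, 28) + 33888) = (-30804 + (19642 - 12112))/(2 + 33888) = (-30804 + 7530)/33890 = -23274*1/33890 = -11637/16945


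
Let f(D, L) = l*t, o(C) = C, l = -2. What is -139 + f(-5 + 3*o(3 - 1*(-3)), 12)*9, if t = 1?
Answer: -157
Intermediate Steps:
f(D, L) = -2 (f(D, L) = -2*1 = -2)
-139 + f(-5 + 3*o(3 - 1*(-3)), 12)*9 = -139 - 2*9 = -139 - 18 = -157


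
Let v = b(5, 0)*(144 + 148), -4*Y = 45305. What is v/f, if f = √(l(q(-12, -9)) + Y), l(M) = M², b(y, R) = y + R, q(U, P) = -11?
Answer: -2920*I*√44821/44821 ≈ -13.792*I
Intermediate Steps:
b(y, R) = R + y
Y = -45305/4 (Y = -¼*45305 = -45305/4 ≈ -11326.)
v = 1460 (v = (0 + 5)*(144 + 148) = 5*292 = 1460)
f = I*√44821/2 (f = √((-11)² - 45305/4) = √(121 - 45305/4) = √(-44821/4) = I*√44821/2 ≈ 105.85*I)
v/f = 1460/((I*√44821/2)) = 1460*(-2*I*√44821/44821) = -2920*I*√44821/44821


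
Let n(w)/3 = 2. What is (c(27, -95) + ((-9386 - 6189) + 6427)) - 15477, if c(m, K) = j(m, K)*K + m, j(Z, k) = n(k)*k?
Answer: 29552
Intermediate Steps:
n(w) = 6 (n(w) = 3*2 = 6)
j(Z, k) = 6*k
c(m, K) = m + 6*K**2 (c(m, K) = (6*K)*K + m = 6*K**2 + m = m + 6*K**2)
(c(27, -95) + ((-9386 - 6189) + 6427)) - 15477 = ((27 + 6*(-95)**2) + ((-9386 - 6189) + 6427)) - 15477 = ((27 + 6*9025) + (-15575 + 6427)) - 15477 = ((27 + 54150) - 9148) - 15477 = (54177 - 9148) - 15477 = 45029 - 15477 = 29552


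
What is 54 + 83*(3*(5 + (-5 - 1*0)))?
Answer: 54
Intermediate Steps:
54 + 83*(3*(5 + (-5 - 1*0))) = 54 + 83*(3*(5 + (-5 + 0))) = 54 + 83*(3*(5 - 5)) = 54 + 83*(3*0) = 54 + 83*0 = 54 + 0 = 54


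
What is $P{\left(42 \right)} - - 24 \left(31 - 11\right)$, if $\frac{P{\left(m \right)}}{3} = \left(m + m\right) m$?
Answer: $11064$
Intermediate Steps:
$P{\left(m \right)} = 6 m^{2}$ ($P{\left(m \right)} = 3 \left(m + m\right) m = 3 \cdot 2 m m = 3 \cdot 2 m^{2} = 6 m^{2}$)
$P{\left(42 \right)} - - 24 \left(31 - 11\right) = 6 \cdot 42^{2} - - 24 \left(31 - 11\right) = 6 \cdot 1764 - \left(-24\right) 20 = 10584 - -480 = 10584 + 480 = 11064$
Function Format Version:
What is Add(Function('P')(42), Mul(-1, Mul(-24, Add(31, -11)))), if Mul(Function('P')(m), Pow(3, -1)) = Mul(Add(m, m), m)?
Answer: 11064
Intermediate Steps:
Function('P')(m) = Mul(6, Pow(m, 2)) (Function('P')(m) = Mul(3, Mul(Add(m, m), m)) = Mul(3, Mul(Mul(2, m), m)) = Mul(3, Mul(2, Pow(m, 2))) = Mul(6, Pow(m, 2)))
Add(Function('P')(42), Mul(-1, Mul(-24, Add(31, -11)))) = Add(Mul(6, Pow(42, 2)), Mul(-1, Mul(-24, Add(31, -11)))) = Add(Mul(6, 1764), Mul(-1, Mul(-24, 20))) = Add(10584, Mul(-1, -480)) = Add(10584, 480) = 11064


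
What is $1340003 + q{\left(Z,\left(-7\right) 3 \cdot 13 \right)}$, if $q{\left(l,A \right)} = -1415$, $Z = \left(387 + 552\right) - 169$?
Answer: $1338588$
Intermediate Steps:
$Z = 770$ ($Z = 939 - 169 = 770$)
$1340003 + q{\left(Z,\left(-7\right) 3 \cdot 13 \right)} = 1340003 - 1415 = 1338588$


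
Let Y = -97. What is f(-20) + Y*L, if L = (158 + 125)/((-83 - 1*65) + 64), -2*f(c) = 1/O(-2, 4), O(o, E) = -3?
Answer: 9155/28 ≈ 326.96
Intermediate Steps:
f(c) = ⅙ (f(c) = -½/(-3) = -½*(-⅓) = ⅙)
L = -283/84 (L = 283/((-83 - 65) + 64) = 283/(-148 + 64) = 283/(-84) = 283*(-1/84) = -283/84 ≈ -3.3690)
f(-20) + Y*L = ⅙ - 97*(-283/84) = ⅙ + 27451/84 = 9155/28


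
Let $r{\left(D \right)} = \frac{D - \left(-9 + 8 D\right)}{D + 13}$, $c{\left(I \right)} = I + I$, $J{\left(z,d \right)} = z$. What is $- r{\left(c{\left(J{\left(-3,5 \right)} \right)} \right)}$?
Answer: $- \frac{51}{7} \approx -7.2857$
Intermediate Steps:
$c{\left(I \right)} = 2 I$
$r{\left(D \right)} = \frac{9 - 7 D}{13 + D}$
$- r{\left(c{\left(J{\left(-3,5 \right)} \right)} \right)} = - \frac{9 - 7 \cdot 2 \left(-3\right)}{13 + 2 \left(-3\right)} = - \frac{9 - -42}{13 - 6} = - \frac{9 + 42}{7} = - \frac{51}{7}$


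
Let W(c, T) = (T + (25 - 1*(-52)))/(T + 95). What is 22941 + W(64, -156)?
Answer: 1399480/61 ≈ 22942.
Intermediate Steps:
W(c, T) = (77 + T)/(95 + T) (W(c, T) = (T + (25 + 52))/(95 + T) = (T + 77)/(95 + T) = (77 + T)/(95 + T))
22941 + W(64, -156) = 22941 + (77 - 156)/(95 - 156) = 22941 - 79/(-61) = 22941 - 1/61*(-79) = 22941 + 79/61 = 1399480/61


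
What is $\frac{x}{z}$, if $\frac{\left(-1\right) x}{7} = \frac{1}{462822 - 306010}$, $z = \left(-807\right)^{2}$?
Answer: $- \frac{7}{102123658188} \approx -6.8544 \cdot 10^{-11}$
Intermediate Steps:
$z = 651249$
$x = - \frac{7}{156812}$ ($x = - \frac{7}{462822 - 306010} = - \frac{7}{156812} \approx -4.4639 \cdot 10^{-5}$)
$\frac{x}{z} = - \frac{7}{156812 \cdot 651249} = \left(- \frac{7}{156812}\right) \frac{1}{651249} = - \frac{7}{102123658188}$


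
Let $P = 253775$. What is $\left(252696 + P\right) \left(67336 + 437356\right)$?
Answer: $255611861932$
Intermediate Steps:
$\left(252696 + P\right) \left(67336 + 437356\right) = \left(252696 + 253775\right) \left(67336 + 437356\right) = 506471 \cdot 504692 = 255611861932$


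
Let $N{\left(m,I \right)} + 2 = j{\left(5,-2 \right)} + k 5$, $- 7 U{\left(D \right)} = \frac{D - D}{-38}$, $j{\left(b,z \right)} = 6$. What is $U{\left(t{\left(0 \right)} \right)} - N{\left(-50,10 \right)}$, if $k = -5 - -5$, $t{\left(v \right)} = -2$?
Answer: $-4$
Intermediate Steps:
$U{\left(D \right)} = 0$ ($U{\left(D \right)} = - \frac{\left(D - D\right) \frac{1}{-38}}{7} = - \frac{0 \left(- \frac{1}{38}\right)}{7} = \left(- \frac{1}{7}\right) 0 = 0$)
$k = 0$ ($k = -5 + 5 = 0$)
$N{\left(m,I \right)} = 4$ ($N{\left(m,I \right)} = -2 + \left(6 + 0 \cdot 5\right) = -2 + \left(6 + 0\right) = -2 + 6 = 4$)
$U{\left(t{\left(0 \right)} \right)} - N{\left(-50,10 \right)} = 0 - 4 = -4$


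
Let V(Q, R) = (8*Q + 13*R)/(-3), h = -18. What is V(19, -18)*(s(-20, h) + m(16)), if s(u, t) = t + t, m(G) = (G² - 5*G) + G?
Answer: 4264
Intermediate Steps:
V(Q, R) = -13*R/3 - 8*Q/3 (V(Q, R) = (8*Q + 13*R)*(-⅓) = -13*R/3 - 8*Q/3)
m(G) = G² - 4*G
s(u, t) = 2*t
V(19, -18)*(s(-20, h) + m(16)) = (-13/3*(-18) - 8/3*19)*(2*(-18) + 16*(-4 + 16)) = (78 - 152/3)*(-36 + 16*12) = 82*(-36 + 192)/3 = (82/3)*156 = 4264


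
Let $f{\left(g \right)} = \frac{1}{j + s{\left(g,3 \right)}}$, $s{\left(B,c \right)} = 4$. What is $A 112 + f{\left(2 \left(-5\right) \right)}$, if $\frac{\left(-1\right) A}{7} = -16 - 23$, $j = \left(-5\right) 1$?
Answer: $30575$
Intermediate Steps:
$j = -5$
$A = 273$ ($A = - 7 \left(-16 - 23\right) = \left(-7\right) \left(-39\right) = 273$)
$f{\left(g \right)} = -1$ ($f{\left(g \right)} = \frac{1}{-5 + 4} = \frac{1}{-1} = -1$)
$A 112 + f{\left(2 \left(-5\right) \right)} = 273 \cdot 112 - 1 = 30576 - 1 = 30575$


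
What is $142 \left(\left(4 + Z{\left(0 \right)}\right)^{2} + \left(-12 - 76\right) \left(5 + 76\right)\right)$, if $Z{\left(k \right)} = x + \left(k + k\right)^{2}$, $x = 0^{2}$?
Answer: $-1009904$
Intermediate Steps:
$x = 0$
$Z{\left(k \right)} = 4 k^{2}$ ($Z{\left(k \right)} = 0 + \left(k + k\right)^{2} = 0 + \left(2 k\right)^{2} = 0 + 4 k^{2} = 4 k^{2}$)
$142 \left(\left(4 + Z{\left(0 \right)}\right)^{2} + \left(-12 - 76\right) \left(5 + 76\right)\right) = 142 \left(\left(4 + 4 \cdot 0^{2}\right)^{2} + \left(-12 - 76\right) \left(5 + 76\right)\right) = 142 \left(\left(4 + 4 \cdot 0\right)^{2} - 7128\right) = 142 \left(\left(4 + 0\right)^{2} - 7128\right) = 142 \left(4^{2} - 7128\right) = 142 \left(16 - 7128\right) = 142 \left(-7112\right) = -1009904$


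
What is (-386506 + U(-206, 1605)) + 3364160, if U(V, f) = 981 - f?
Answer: 2977030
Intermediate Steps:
(-386506 + U(-206, 1605)) + 3364160 = (-386506 + (981 - 1*1605)) + 3364160 = (-386506 + (981 - 1605)) + 3364160 = (-386506 - 624) + 3364160 = -387130 + 3364160 = 2977030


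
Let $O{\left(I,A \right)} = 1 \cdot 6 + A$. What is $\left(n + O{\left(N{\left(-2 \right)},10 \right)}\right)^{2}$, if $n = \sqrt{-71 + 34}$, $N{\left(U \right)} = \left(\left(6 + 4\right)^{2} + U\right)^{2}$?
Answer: $\left(16 + i \sqrt{37}\right)^{2} \approx 219.0 + 194.65 i$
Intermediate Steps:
$N{\left(U \right)} = \left(100 + U\right)^{2}$ ($N{\left(U \right)} = \left(10^{2} + U\right)^{2} = \left(100 + U\right)^{2}$)
$O{\left(I,A \right)} = 6 + A$
$n = i \sqrt{37}$ ($n = \sqrt{-37} = i \sqrt{37} \approx 6.0828 i$)
$\left(n + O{\left(N{\left(-2 \right)},10 \right)}\right)^{2} = \left(i \sqrt{37} + \left(6 + 10\right)\right)^{2} = \left(i \sqrt{37} + 16\right)^{2} = \left(16 + i \sqrt{37}\right)^{2}$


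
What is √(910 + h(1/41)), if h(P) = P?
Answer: √1529751/41 ≈ 30.167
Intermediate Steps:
√(910 + h(1/41)) = √(910 + 1/41) = √(37311/41) = √1529751/41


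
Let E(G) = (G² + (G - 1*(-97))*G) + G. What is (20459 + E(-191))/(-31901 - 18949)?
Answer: -24901/16950 ≈ -1.4691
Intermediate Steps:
E(G) = G + G² + G*(97 + G) (E(G) = (G² + (G + 97)*G) + G = (G² + (97 + G)*G) + G = (G² + G*(97 + G)) + G = G + G² + G*(97 + G))
(20459 + E(-191))/(-31901 - 18949) = (20459 + 2*(-191)*(49 - 191))/(-31901 - 18949) = (20459 + 2*(-191)*(-142))/(-50850) = (20459 + 54244)*(-1/50850) = 74703*(-1/50850) = -24901/16950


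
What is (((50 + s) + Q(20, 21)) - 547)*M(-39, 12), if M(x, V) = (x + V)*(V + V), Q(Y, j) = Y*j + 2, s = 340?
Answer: -171720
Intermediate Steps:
Q(Y, j) = 2 + Y*j
M(x, V) = 2*V*(V + x) (M(x, V) = (V + x)*(2*V) = 2*V*(V + x))
(((50 + s) + Q(20, 21)) - 547)*M(-39, 12) = (((50 + 340) + (2 + 20*21)) - 547)*(2*12*(12 - 39)) = ((390 + (2 + 420)) - 547)*(2*12*(-27)) = ((390 + 422) - 547)*(-648) = (812 - 547)*(-648) = 265*(-648) = -171720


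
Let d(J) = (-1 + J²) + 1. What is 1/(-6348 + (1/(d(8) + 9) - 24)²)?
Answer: -5329/30762491 ≈ -0.00017323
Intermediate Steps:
d(J) = J²
1/(-6348 + (1/(d(8) + 9) - 24)²) = 1/(-6348 + (1/(8² + 9) - 24)²) = 1/(-6348 + (1/(64 + 9) - 24)²) = 1/(-6348 + (1/73 - 24)²) = 1/(-6348 + (-1751/73)²) = 1/(-6348 + 3066001/5329) = 1/(-30762491/5329) = -5329/30762491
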